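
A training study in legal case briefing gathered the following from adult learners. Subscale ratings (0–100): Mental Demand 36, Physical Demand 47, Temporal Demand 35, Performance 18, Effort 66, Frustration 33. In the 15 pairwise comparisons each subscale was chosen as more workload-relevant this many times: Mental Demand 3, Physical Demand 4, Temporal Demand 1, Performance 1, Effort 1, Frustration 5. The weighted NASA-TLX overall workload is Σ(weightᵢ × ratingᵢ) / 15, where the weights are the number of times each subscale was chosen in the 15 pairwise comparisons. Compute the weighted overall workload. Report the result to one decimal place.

38.7

The tallies are the weights (they sum to 15).
Weighted sum = 3·36 + 4·47 + 1·35 + 1·18 + 1·66 + 5·33
            = 108 + 188 + 35 + 18 + 66 + 165 = 580.
Overall workload = 580 / 15 = 38.6667 ≈ 38.7.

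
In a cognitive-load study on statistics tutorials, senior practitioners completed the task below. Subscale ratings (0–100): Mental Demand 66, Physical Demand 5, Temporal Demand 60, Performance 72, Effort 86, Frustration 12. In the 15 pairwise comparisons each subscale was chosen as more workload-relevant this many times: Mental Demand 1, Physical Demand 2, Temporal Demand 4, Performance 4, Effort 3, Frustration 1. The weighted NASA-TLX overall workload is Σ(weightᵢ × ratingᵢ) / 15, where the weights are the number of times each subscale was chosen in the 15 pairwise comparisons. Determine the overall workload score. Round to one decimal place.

The tallies are the weights (they sum to 15).
Weighted sum = 1·66 + 2·5 + 4·60 + 4·72 + 3·86 + 1·12
            = 66 + 10 + 240 + 288 + 258 + 12 = 874.
Overall workload = 874 / 15 = 58.2667 ≈ 58.3.

58.3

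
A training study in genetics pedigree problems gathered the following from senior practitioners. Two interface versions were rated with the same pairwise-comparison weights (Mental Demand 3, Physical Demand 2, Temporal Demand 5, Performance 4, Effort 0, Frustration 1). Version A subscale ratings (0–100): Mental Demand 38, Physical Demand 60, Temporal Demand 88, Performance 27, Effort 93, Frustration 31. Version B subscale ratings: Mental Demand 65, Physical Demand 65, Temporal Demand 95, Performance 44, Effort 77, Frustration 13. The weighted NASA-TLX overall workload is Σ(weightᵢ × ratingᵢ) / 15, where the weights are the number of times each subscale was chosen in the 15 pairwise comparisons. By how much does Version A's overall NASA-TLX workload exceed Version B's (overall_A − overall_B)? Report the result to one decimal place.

-11.7

Version A weighted sum = 3·38 + 2·60 + 5·88 + 4·27 + 0·93 + 1·31 = 114 + 120 + 440 + 108 + 0 + 31 = 813; overall_A = 813/15 = 54.2000.
Version B weighted sum = 3·65 + 2·65 + 5·95 + 4·44 + 0·77 + 1·13 = 195 + 130 + 475 + 176 + 0 + 13 = 989; overall_B = 989/15 = 65.9333.
Difference = 54.2000 − 65.9333 = -11.7333 ≈ -11.7.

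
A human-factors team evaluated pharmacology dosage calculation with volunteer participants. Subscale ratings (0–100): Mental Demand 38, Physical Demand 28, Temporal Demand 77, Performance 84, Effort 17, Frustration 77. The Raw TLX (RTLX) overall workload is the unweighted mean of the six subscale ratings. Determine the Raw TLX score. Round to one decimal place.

Sum of ratings = 38 + 28 + 77 + 84 + 17 + 77 = 321.
RTLX = 321 / 6 = 53.5000 ≈ 53.5.

53.5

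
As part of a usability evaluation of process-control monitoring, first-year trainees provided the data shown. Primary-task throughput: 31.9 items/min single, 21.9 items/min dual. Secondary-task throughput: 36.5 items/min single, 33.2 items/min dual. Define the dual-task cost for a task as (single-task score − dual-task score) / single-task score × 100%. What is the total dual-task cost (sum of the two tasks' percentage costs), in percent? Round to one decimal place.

40.4

Primary cost = (31.9 − 21.9) / 31.9 × 100% = 31.3480%.
Secondary cost = (36.5 − 33.2) / 36.5 × 100% = 9.0411%.
Total = 31.3480% + 9.0411% = 40.3891% ≈ 40.4%.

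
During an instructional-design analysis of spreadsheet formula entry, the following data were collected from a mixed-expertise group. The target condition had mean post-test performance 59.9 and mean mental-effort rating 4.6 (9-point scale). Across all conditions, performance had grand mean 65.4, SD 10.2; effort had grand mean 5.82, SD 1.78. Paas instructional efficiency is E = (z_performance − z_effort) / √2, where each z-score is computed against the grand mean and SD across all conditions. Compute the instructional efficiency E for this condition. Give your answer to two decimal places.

z_performance = (59.9 − 65.4) / 10.2 = -5.5000 / 10.2 = -0.5392.
z_effort = (4.6 − 5.82) / 1.78 = -1.2200 / 1.78 = -0.6854.
z_P − z_E = -0.5392 − (-0.6854) = 0.1462.
E = 0.1462 / √2 = 0.1462 / 1.41421 = 0.1034 ≈ 0.10.

0.10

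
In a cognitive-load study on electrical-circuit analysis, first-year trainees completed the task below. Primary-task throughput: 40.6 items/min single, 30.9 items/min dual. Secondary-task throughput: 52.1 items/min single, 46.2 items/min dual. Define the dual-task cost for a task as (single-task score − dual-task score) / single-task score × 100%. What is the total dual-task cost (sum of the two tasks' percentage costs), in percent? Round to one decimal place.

Primary cost = (40.6 − 30.9) / 40.6 × 100% = 23.8916%.
Secondary cost = (52.1 − 46.2) / 52.1 × 100% = 11.3244%.
Total = 23.8916% + 11.3244% = 35.2160% ≈ 35.2%.

35.2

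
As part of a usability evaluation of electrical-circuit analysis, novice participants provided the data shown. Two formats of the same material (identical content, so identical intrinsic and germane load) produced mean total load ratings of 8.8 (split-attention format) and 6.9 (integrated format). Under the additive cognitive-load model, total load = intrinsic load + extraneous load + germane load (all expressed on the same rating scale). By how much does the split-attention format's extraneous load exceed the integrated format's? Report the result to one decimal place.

Intrinsic and germane load are equal across formats, so the difference in total load equals the difference in extraneous load.
Extraneous-load difference = 8.8 − 6.9 = 1.9.

1.9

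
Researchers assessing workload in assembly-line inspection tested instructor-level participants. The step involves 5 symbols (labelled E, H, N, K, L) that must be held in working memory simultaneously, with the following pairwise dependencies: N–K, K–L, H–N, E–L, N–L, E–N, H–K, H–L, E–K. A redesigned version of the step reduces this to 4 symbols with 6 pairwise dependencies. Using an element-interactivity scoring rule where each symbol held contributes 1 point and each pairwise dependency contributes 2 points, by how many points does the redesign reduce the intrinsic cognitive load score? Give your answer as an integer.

Original: 5 × 1 + 9 × 2 = 5 + 18 = 23.
Redesigned: 4 × 1 + 6 × 2 = 4 + 12 = 16.
Reduction = 23 − 16 = 7.

7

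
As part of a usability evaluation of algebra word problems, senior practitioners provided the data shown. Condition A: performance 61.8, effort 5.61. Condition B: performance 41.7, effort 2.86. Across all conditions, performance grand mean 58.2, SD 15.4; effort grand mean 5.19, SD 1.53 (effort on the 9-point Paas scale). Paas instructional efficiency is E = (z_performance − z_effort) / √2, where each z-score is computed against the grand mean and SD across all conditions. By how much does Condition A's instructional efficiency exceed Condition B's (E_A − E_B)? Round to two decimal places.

Condition A: z_P = (61.8 − 58.2)/15.4 = 0.2338; z_E = (5.61 − 5.19)/1.53 = 0.2745; E_A = (0.2338 − 0.2745)/√2 = -0.0288.
Condition B: z_P = (41.7 − 58.2)/15.4 = -1.0714; z_E = (2.86 − 5.19)/1.53 = -1.5229; E_B = (-1.0714 − (-1.5229))/√2 = 0.3193.
E_A − E_B = -0.0288 − 0.3193 = -0.3481 ≈ -0.35.

-0.35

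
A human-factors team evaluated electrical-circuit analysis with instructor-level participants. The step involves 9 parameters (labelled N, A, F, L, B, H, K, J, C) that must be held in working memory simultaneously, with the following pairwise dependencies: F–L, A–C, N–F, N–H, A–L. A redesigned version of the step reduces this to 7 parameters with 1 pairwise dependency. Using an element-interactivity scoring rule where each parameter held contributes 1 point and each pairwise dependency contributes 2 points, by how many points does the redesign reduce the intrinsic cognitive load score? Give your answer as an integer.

10

Original: 9 × 1 + 5 × 2 = 9 + 10 = 19.
Redesigned: 7 × 1 + 1 × 2 = 7 + 2 = 9.
Reduction = 19 − 9 = 10.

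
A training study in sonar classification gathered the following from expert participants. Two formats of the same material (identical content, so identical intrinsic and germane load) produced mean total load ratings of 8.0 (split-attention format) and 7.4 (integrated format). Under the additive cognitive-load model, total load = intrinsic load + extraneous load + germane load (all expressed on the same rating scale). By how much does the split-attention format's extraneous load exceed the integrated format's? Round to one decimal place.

0.6

Intrinsic and germane load are equal across formats, so the difference in total load equals the difference in extraneous load.
Extraneous-load difference = 8.0 − 7.4 = 0.6.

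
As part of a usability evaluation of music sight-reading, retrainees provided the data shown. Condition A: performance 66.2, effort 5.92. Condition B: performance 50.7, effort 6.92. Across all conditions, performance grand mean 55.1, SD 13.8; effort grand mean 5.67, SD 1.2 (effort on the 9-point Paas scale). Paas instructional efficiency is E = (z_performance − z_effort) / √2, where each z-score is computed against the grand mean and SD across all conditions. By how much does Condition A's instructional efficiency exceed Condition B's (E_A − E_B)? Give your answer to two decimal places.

1.38

Condition A: z_P = (66.2 − 55.1)/13.8 = 0.8043; z_E = (5.92 − 5.67)/1.2 = 0.2083; E_A = (0.8043 − 0.2083)/√2 = 0.4214.
Condition B: z_P = (50.7 − 55.1)/13.8 = -0.3188; z_E = (6.92 − 5.67)/1.2 = 1.0417; E_B = (-0.3188 − 1.0417)/√2 = -0.9620.
E_A − E_B = 0.4214 − (-0.9620) = 1.3834 ≈ 1.38.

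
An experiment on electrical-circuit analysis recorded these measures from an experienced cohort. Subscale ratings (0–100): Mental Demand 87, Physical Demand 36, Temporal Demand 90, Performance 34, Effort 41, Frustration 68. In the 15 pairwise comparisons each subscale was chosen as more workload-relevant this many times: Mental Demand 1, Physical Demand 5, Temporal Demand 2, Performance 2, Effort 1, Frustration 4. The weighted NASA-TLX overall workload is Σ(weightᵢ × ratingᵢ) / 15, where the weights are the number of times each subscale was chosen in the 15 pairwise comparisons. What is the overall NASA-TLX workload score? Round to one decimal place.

The tallies are the weights (they sum to 15).
Weighted sum = 1·87 + 5·36 + 2·90 + 2·34 + 1·41 + 4·68
            = 87 + 180 + 180 + 68 + 41 + 272 = 828.
Overall workload = 828 / 15 = 55.2000 ≈ 55.2.

55.2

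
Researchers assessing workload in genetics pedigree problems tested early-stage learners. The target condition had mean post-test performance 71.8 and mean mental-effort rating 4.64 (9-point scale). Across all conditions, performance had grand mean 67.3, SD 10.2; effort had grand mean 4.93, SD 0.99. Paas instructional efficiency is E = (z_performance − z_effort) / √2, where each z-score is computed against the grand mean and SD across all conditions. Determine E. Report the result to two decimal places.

0.52

z_performance = (71.8 − 67.3) / 10.2 = 4.5000 / 10.2 = 0.4412.
z_effort = (4.64 − 4.93) / 0.99 = -0.2900 / 0.99 = -0.2929.
z_P − z_E = 0.4412 − (-0.2929) = 0.7341.
E = 0.7341 / √2 = 0.7341 / 1.41421 = 0.5191 ≈ 0.52.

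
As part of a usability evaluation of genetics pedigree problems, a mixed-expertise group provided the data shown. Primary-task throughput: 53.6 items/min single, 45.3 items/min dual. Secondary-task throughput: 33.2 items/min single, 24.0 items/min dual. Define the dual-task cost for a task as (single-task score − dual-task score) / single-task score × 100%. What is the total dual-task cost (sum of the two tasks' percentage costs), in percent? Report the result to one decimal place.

Primary cost = (53.6 − 45.3) / 53.6 × 100% = 15.4851%.
Secondary cost = (33.2 − 24.0) / 33.2 × 100% = 27.7108%.
Total = 15.4851% + 27.7108% = 43.1959% ≈ 43.2%.

43.2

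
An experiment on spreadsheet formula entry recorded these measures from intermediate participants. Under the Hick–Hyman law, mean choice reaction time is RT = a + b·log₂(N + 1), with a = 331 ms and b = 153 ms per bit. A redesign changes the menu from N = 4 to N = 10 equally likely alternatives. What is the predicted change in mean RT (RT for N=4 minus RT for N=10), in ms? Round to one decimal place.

RT(4) = 331 + 153·log₂(5) = 331 + 153·2.3219 = 686.2507 ms.
RT(10) = 331 + 153·log₂(11) = 331 + 153·3.4594 = 860.2882 ms.
Difference = 686.2507 − 860.2882 = -174.0375 ≈ -174.0 ms.

-174.0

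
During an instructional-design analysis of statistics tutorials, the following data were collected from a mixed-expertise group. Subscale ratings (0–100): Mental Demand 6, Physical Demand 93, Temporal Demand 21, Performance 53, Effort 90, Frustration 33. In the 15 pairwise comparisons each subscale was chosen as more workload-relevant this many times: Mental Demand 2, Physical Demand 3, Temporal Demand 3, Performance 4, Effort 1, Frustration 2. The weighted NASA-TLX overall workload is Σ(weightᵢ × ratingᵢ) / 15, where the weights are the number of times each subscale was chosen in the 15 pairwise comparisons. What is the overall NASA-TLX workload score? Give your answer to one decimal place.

The tallies are the weights (they sum to 15).
Weighted sum = 2·6 + 3·93 + 3·21 + 4·53 + 1·90 + 2·33
            = 12 + 279 + 63 + 212 + 90 + 66 = 722.
Overall workload = 722 / 15 = 48.1333 ≈ 48.1.

48.1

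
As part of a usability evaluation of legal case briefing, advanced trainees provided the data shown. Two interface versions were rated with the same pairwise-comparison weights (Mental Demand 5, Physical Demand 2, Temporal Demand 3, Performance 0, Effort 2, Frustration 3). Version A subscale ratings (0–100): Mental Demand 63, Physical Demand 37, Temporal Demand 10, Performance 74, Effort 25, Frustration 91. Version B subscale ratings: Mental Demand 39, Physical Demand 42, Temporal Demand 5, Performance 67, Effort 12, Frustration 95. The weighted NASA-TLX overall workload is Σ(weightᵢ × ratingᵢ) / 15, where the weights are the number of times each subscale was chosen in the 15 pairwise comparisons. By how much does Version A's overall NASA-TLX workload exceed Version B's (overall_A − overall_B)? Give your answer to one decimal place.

Version A weighted sum = 5·63 + 2·37 + 3·10 + 0·74 + 2·25 + 3·91 = 315 + 74 + 30 + 0 + 50 + 273 = 742; overall_A = 742/15 = 49.4667.
Version B weighted sum = 5·39 + 2·42 + 3·5 + 0·67 + 2·12 + 3·95 = 195 + 84 + 15 + 0 + 24 + 285 = 603; overall_B = 603/15 = 40.2000.
Difference = 49.4667 − 40.2000 = 9.2667 ≈ 9.3.

9.3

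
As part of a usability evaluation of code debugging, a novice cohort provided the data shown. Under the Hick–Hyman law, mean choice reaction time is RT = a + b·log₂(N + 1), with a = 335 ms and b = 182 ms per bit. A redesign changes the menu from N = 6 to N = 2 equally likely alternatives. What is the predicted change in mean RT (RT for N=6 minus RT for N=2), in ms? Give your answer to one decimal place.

222.5

RT(6) = 335 + 182·log₂(7) = 335 + 182·2.8074 = 845.9468 ms.
RT(2) = 335 + 182·log₂(3) = 335 + 182·1.5850 = 623.4700 ms.
Difference = 845.9468 − 623.4700 = 222.4768 ≈ 222.5 ms.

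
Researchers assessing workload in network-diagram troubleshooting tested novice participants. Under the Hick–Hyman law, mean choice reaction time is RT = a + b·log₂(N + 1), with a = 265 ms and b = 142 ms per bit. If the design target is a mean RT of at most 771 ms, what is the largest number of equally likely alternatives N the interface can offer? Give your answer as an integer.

10

Set 265 + 142·log₂(N + 1) ≤ 771.
log₂(N + 1) ≤ (771 − 265) / 142 = 3.5634.
N + 1 ≤ 2^3.5634 = 11.8220.
N ≤ 10.8220, so the largest integer N is 10.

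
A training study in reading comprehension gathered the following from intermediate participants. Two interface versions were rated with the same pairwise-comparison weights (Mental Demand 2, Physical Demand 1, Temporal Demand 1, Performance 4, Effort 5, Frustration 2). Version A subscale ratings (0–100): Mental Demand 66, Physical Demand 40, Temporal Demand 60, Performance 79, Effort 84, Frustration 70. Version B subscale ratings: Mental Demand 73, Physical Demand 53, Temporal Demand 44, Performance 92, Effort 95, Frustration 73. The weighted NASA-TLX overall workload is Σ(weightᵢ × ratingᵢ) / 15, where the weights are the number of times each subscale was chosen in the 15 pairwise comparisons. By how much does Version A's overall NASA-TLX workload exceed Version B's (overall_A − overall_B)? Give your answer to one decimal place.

-8.3

Version A weighted sum = 2·66 + 1·40 + 1·60 + 4·79 + 5·84 + 2·70 = 132 + 40 + 60 + 316 + 420 + 140 = 1108; overall_A = 1108/15 = 73.8667.
Version B weighted sum = 2·73 + 1·53 + 1·44 + 4·92 + 5·95 + 2·73 = 146 + 53 + 44 + 368 + 475 + 146 = 1232; overall_B = 1232/15 = 82.1333.
Difference = 73.8667 − 82.1333 = -8.2666 ≈ -8.3.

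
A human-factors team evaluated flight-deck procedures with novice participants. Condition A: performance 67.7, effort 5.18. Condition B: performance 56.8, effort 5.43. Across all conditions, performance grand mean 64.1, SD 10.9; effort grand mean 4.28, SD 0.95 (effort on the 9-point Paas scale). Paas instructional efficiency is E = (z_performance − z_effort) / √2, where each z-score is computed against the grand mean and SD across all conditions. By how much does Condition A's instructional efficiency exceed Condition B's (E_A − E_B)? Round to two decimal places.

0.89

Condition A: z_P = (67.7 − 64.1)/10.9 = 0.3303; z_E = (5.18 − 4.28)/0.95 = 0.9474; E_A = (0.3303 − 0.9474)/√2 = -0.4364.
Condition B: z_P = (56.8 − 64.1)/10.9 = -0.6697; z_E = (5.43 − 4.28)/0.95 = 1.2105; E_B = (-0.6697 − 1.2105)/√2 = -1.3295.
E_A − E_B = -0.4364 − (-1.3295) = 0.8931 ≈ 0.89.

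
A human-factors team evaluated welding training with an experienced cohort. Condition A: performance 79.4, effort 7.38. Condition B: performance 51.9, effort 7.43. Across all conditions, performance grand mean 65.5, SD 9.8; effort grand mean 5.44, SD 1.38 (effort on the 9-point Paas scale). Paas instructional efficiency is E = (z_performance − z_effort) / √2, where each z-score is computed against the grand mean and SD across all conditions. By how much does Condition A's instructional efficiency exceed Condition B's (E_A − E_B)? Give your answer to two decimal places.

2.01

Condition A: z_P = (79.4 − 65.5)/9.8 = 1.4184; z_E = (7.38 − 5.44)/1.38 = 1.4058; E_A = (1.4184 − 1.4058)/√2 = 0.0089.
Condition B: z_P = (51.9 − 65.5)/9.8 = -1.3878; z_E = (7.43 − 5.44)/1.38 = 1.4420; E_B = (-1.3878 − 1.4420)/√2 = -2.0010.
E_A − E_B = 0.0089 − (-2.0010) = 2.0099 ≈ 2.01.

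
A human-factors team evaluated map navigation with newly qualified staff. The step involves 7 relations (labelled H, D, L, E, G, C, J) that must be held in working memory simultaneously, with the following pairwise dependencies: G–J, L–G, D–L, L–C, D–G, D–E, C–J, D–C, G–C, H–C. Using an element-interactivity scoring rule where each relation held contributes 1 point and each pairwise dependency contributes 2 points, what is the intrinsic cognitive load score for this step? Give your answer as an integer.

27

Count of relations held simultaneously: 7.
Count of pairwise dependencies listed: 10.
Element contribution: 7 × 1 = 7.
Interaction contribution: 10 × 2 = 20.
Intrinsic load = 7 + 20 = 27.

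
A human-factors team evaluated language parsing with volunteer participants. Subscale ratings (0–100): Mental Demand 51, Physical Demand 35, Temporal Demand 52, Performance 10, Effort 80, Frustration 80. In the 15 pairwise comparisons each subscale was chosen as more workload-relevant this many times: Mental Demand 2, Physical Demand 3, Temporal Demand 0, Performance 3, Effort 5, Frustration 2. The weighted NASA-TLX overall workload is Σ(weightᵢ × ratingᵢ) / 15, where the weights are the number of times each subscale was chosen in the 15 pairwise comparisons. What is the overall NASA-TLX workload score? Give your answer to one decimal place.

The tallies are the weights (they sum to 15).
Weighted sum = 2·51 + 3·35 + 0·52 + 3·10 + 5·80 + 2·80
            = 102 + 105 + 0 + 30 + 400 + 160 = 797.
Overall workload = 797 / 15 = 53.1333 ≈ 53.1.

53.1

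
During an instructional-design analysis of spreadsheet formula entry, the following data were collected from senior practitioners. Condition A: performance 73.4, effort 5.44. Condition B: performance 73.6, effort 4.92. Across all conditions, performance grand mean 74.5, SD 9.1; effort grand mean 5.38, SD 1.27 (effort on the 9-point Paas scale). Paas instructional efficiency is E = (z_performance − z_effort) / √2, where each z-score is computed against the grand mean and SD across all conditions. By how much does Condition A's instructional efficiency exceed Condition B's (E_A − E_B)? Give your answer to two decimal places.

Condition A: z_P = (73.4 − 74.5)/9.1 = -0.1209; z_E = (5.44 − 5.38)/1.27 = 0.0472; E_A = (-0.1209 − 0.0472)/√2 = -0.1189.
Condition B: z_P = (73.6 − 74.5)/9.1 = -0.0989; z_E = (4.92 − 5.38)/1.27 = -0.3622; E_B = (-0.0989 − (-0.3622))/√2 = 0.1862.
E_A − E_B = -0.1189 − 0.1862 = -0.3051 ≈ -0.31.

-0.31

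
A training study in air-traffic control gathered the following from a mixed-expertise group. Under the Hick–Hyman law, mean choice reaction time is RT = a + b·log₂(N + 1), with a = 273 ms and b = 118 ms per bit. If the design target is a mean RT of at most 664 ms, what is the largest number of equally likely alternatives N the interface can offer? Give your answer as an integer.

8

Set 273 + 118·log₂(N + 1) ≤ 664.
log₂(N + 1) ≤ (664 − 273) / 118 = 3.3136.
N + 1 ≤ 2^3.3136 = 9.9424.
N ≤ 8.9424, so the largest integer N is 8.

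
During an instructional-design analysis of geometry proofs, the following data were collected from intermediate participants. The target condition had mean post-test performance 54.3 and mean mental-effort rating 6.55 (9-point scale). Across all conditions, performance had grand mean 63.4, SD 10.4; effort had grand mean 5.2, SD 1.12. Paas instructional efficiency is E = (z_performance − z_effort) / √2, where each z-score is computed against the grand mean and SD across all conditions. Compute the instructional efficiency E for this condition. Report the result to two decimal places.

z_performance = (54.3 − 63.4) / 10.4 = -9.1000 / 10.4 = -0.8750.
z_effort = (6.55 − 5.2) / 1.12 = 1.3500 / 1.12 = 1.2054.
z_P − z_E = -0.8750 − 1.2054 = -2.0804.
E = -2.0804 / √2 = -2.0804 / 1.41421 = -1.4711 ≈ -1.47.

-1.47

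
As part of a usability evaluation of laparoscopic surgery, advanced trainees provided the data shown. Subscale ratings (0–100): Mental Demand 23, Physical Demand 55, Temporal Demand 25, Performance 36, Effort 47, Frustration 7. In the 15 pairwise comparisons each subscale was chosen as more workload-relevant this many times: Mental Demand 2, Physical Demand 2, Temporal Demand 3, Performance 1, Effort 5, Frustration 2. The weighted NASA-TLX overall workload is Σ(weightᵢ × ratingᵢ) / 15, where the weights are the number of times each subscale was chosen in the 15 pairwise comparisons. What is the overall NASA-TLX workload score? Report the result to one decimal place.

34.4

The tallies are the weights (they sum to 15).
Weighted sum = 2·23 + 2·55 + 3·25 + 1·36 + 5·47 + 2·7
            = 46 + 110 + 75 + 36 + 235 + 14 = 516.
Overall workload = 516 / 15 = 34.4000 ≈ 34.4.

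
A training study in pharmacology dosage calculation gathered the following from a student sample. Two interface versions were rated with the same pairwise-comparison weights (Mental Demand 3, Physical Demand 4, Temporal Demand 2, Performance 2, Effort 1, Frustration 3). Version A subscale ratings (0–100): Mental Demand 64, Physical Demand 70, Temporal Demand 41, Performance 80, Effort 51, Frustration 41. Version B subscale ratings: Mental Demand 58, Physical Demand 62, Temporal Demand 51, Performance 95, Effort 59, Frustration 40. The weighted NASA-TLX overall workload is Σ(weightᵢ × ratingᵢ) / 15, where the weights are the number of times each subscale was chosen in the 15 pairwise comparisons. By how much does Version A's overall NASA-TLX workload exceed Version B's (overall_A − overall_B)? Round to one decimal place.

-0.3

Version A weighted sum = 3·64 + 4·70 + 2·41 + 2·80 + 1·51 + 3·41 = 192 + 280 + 82 + 160 + 51 + 123 = 888; overall_A = 888/15 = 59.2000.
Version B weighted sum = 3·58 + 4·62 + 2·51 + 2·95 + 1·59 + 3·40 = 174 + 248 + 102 + 190 + 59 + 120 = 893; overall_B = 893/15 = 59.5333.
Difference = 59.2000 − 59.5333 = -0.3333 ≈ -0.3.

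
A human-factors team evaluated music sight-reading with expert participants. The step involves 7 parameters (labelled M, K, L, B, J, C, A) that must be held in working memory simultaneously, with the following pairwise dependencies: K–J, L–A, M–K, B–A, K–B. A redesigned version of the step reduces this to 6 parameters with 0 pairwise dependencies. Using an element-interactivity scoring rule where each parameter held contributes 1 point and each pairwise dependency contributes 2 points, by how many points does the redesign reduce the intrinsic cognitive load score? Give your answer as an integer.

Original: 7 × 1 + 5 × 2 = 7 + 10 = 17.
Redesigned: 6 × 1 + 0 × 2 = 6 + 0 = 6.
Reduction = 17 − 6 = 11.

11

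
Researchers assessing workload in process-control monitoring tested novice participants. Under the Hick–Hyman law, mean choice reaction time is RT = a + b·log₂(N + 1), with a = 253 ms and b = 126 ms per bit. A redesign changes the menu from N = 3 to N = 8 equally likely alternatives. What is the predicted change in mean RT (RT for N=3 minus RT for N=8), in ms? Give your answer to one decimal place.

-147.4

RT(3) = 253 + 126·log₂(4) = 253 + 126·2.0000 = 505.0000 ms.
RT(8) = 253 + 126·log₂(9) = 253 + 126·3.1699 = 652.4074 ms.
Difference = 505.0000 − 652.4074 = -147.4074 ≈ -147.4 ms.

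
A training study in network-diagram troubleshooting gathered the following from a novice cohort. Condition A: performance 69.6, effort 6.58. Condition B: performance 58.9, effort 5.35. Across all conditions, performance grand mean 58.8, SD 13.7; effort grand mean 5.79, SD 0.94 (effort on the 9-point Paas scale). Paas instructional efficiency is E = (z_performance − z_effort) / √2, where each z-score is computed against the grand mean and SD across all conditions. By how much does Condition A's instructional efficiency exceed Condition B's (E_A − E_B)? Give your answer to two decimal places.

Condition A: z_P = (69.6 − 58.8)/13.7 = 0.7883; z_E = (6.58 − 5.79)/0.94 = 0.8404; E_A = (0.7883 − 0.8404)/√2 = -0.0368.
Condition B: z_P = (58.9 − 58.8)/13.7 = 0.0073; z_E = (5.35 − 5.79)/0.94 = -0.4681; E_B = (0.0073 − (-0.4681))/√2 = 0.3362.
E_A − E_B = -0.0368 − 0.3362 = -0.3730 ≈ -0.37.

-0.37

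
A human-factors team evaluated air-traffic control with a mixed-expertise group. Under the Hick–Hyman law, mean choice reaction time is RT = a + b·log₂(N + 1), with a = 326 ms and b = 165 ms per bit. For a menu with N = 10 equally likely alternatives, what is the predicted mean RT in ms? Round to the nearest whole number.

log₂(10 + 1) = log₂(11) = 3.4594.
RT = 326 + 165 × 3.4594 = 326 + 570.8010 = 896.8010 ms.
≈ 897 ms.

897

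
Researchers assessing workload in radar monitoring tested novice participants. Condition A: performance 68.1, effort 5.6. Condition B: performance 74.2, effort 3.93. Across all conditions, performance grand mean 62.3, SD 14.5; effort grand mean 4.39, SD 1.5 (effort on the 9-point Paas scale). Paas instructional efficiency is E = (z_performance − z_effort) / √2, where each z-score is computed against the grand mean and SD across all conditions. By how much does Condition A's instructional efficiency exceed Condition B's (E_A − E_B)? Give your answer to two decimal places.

Condition A: z_P = (68.1 − 62.3)/14.5 = 0.4000; z_E = (5.6 − 4.39)/1.5 = 0.8067; E_A = (0.4000 − 0.8067)/√2 = -0.2876.
Condition B: z_P = (74.2 − 62.3)/14.5 = 0.8207; z_E = (3.93 − 4.39)/1.5 = -0.3067; E_B = (0.8207 − (-0.3067))/√2 = 0.7972.
E_A − E_B = -0.2876 − 0.7972 = -1.0848 ≈ -1.08.

-1.08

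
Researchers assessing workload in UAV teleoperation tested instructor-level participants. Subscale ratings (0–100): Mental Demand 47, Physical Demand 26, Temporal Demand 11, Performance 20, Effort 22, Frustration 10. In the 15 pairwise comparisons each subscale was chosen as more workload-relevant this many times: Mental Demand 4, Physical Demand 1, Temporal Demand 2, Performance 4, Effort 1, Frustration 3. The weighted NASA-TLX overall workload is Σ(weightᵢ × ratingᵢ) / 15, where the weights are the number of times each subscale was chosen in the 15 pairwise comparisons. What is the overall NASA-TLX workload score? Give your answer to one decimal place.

The tallies are the weights (they sum to 15).
Weighted sum = 4·47 + 1·26 + 2·11 + 4·20 + 1·22 + 3·10
            = 188 + 26 + 22 + 80 + 22 + 30 = 368.
Overall workload = 368 / 15 = 24.5333 ≈ 24.5.

24.5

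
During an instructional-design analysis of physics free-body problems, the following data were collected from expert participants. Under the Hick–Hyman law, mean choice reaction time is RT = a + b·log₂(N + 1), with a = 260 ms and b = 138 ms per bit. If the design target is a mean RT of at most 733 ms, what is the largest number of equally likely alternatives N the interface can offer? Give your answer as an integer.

9

Set 260 + 138·log₂(N + 1) ≤ 733.
log₂(N + 1) ≤ (733 − 260) / 138 = 3.4275.
N + 1 ≤ 2^3.4275 = 10.7592.
N ≤ 9.7592, so the largest integer N is 9.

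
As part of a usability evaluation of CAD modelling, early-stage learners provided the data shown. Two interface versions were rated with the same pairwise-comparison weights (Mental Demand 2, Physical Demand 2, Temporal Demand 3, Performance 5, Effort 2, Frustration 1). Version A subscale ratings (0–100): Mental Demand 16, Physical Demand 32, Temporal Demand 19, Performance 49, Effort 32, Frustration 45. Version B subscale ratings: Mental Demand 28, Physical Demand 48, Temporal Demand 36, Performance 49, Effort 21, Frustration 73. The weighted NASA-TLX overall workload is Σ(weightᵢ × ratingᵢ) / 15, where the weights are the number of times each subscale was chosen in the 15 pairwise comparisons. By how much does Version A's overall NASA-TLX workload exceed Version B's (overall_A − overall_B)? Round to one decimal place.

Version A weighted sum = 2·16 + 2·32 + 3·19 + 5·49 + 2·32 + 1·45 = 32 + 64 + 57 + 245 + 64 + 45 = 507; overall_A = 507/15 = 33.8000.
Version B weighted sum = 2·28 + 2·48 + 3·36 + 5·49 + 2·21 + 1·73 = 56 + 96 + 108 + 245 + 42 + 73 = 620; overall_B = 620/15 = 41.3333.
Difference = 33.8000 − 41.3333 = -7.5333 ≈ -7.5.

-7.5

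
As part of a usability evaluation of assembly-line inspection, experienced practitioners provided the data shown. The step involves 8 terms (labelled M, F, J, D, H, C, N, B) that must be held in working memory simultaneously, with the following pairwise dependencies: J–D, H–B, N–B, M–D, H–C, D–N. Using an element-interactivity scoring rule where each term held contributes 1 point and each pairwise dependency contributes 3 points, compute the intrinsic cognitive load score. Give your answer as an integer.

Count of terms held simultaneously: 8.
Count of pairwise dependencies listed: 6.
Element contribution: 8 × 1 = 8.
Interaction contribution: 6 × 3 = 18.
Intrinsic load = 8 + 18 = 26.

26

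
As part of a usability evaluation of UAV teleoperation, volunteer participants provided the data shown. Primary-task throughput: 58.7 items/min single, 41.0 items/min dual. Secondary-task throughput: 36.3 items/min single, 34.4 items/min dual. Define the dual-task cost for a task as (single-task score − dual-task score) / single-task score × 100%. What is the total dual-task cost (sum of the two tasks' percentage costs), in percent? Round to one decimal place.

35.4

Primary cost = (58.7 − 41.0) / 58.7 × 100% = 30.1533%.
Secondary cost = (36.3 − 34.4) / 36.3 × 100% = 5.2342%.
Total = 30.1533% + 5.2342% = 35.3875% ≈ 35.4%.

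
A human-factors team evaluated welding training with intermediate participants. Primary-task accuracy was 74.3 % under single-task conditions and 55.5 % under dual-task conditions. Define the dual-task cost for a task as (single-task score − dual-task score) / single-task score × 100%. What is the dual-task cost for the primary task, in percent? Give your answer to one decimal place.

Cost = (74.3 − 55.5) / 74.3 × 100%
     = 18.8000 / 74.3 × 100% = 25.3028%.
≈ 25.3%.

25.3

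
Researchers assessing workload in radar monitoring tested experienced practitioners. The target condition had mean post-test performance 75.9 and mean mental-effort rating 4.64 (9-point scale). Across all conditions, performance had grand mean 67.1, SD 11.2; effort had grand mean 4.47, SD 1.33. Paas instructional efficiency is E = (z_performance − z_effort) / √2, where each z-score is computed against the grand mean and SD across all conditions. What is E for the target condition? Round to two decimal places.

z_performance = (75.9 − 67.1) / 11.2 = 8.8000 / 11.2 = 0.7857.
z_effort = (4.64 − 4.47) / 1.33 = 0.1700 / 1.33 = 0.1278.
z_P − z_E = 0.7857 − 0.1278 = 0.6579.
E = 0.6579 / √2 = 0.6579 / 1.41421 = 0.4652 ≈ 0.47.

0.47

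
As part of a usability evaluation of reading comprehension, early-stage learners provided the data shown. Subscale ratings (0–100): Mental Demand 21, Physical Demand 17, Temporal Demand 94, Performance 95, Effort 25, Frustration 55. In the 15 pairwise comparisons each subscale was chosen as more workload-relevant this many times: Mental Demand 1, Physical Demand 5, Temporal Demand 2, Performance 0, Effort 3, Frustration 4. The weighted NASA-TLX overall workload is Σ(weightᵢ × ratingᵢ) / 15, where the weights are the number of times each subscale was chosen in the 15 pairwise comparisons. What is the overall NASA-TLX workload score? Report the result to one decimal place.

The tallies are the weights (they sum to 15).
Weighted sum = 1·21 + 5·17 + 2·94 + 0·95 + 3·25 + 4·55
            = 21 + 85 + 188 + 0 + 75 + 220 = 589.
Overall workload = 589 / 15 = 39.2667 ≈ 39.3.

39.3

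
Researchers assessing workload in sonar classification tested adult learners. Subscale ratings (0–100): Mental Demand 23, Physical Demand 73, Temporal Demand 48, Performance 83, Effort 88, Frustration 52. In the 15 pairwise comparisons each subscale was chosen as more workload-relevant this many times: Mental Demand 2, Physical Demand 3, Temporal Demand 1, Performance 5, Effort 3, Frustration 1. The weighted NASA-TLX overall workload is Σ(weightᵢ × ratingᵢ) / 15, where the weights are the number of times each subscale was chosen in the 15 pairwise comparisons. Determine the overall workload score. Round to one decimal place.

69.6

The tallies are the weights (they sum to 15).
Weighted sum = 2·23 + 3·73 + 1·48 + 5·83 + 3·88 + 1·52
            = 46 + 219 + 48 + 415 + 264 + 52 = 1044.
Overall workload = 1044 / 15 = 69.6000 ≈ 69.6.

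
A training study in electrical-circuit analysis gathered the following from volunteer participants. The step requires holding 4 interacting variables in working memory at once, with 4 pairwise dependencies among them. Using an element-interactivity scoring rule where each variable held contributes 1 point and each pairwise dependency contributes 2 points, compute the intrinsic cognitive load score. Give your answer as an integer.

12

Element contribution: 4 × 1 = 4.
Interaction contribution: 4 × 2 = 8.
Intrinsic load = 4 + 8 = 12.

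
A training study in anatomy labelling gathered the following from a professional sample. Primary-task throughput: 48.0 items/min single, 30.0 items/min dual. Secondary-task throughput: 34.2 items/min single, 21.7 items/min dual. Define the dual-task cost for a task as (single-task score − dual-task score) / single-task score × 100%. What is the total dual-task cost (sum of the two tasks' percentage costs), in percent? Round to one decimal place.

Primary cost = (48.0 − 30.0) / 48.0 × 100% = 37.5000%.
Secondary cost = (34.2 − 21.7) / 34.2 × 100% = 36.5497%.
Total = 37.5000% + 36.5497% = 74.0497% ≈ 74.0%.

74.0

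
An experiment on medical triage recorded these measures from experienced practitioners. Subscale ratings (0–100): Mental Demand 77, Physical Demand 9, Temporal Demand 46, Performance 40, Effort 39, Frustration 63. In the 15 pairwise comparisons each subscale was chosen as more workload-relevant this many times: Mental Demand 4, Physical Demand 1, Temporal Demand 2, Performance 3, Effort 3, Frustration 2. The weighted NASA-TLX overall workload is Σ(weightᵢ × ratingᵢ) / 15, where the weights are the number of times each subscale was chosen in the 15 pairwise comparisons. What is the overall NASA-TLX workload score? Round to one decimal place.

The tallies are the weights (they sum to 15).
Weighted sum = 4·77 + 1·9 + 2·46 + 3·40 + 3·39 + 2·63
            = 308 + 9 + 92 + 120 + 117 + 126 = 772.
Overall workload = 772 / 15 = 51.4667 ≈ 51.5.

51.5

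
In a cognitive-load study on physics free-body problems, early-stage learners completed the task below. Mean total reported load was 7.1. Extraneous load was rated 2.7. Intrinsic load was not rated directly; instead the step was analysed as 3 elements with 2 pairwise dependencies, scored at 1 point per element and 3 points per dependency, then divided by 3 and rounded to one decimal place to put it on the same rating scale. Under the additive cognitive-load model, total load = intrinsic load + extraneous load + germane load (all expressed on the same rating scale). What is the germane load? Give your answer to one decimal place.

Intrinsic (element-interactivity): (3 × 1 + 2 × 3) / 3 = 9 / 3 = 3.0000 → 3.0.
germane load = total − intrinsic − extraneous
             = 7.1 − 3.0 − 2.7 = 1.4.

1.4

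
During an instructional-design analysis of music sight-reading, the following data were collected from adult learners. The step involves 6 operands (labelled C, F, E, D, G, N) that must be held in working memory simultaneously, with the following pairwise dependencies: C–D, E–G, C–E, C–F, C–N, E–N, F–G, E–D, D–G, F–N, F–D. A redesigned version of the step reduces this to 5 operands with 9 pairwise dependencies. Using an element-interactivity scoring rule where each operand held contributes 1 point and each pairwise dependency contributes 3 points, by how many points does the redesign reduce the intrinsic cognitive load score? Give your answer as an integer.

Original: 6 × 1 + 11 × 3 = 6 + 33 = 39.
Redesigned: 5 × 1 + 9 × 3 = 5 + 27 = 32.
Reduction = 39 − 32 = 7.

7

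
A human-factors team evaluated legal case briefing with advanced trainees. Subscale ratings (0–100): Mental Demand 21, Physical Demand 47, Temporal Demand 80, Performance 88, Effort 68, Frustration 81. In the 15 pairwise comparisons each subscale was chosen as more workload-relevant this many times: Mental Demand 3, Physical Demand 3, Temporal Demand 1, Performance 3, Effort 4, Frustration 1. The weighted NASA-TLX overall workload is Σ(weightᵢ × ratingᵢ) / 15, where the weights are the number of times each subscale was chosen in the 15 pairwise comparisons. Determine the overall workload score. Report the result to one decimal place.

The tallies are the weights (they sum to 15).
Weighted sum = 3·21 + 3·47 + 1·80 + 3·88 + 4·68 + 1·81
            = 63 + 141 + 80 + 264 + 272 + 81 = 901.
Overall workload = 901 / 15 = 60.0667 ≈ 60.1.

60.1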